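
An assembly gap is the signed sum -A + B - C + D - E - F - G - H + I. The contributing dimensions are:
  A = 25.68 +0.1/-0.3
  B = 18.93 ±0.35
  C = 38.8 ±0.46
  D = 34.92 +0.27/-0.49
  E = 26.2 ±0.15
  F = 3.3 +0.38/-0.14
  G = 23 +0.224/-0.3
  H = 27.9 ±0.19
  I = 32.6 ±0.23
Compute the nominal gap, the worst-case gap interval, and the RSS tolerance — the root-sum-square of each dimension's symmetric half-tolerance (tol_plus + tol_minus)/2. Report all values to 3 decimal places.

nominal=-58.430 wc=[-61.004,-56.040] rss=0.875

Stack each dimension's contribution:
  -A: nom -25.680 → Σnom=-25.680; wc +0.300/-0.100 → slack +0.300/-0.100; half-tol=0.200, Σhalf²=0.040000
  +B: nom +18.930 → Σnom=-6.750; wc +0.350/-0.350 → slack +0.650/-0.450; half-tol=0.350, Σhalf²=0.162500
  -C: nom -38.800 → Σnom=-45.550; wc +0.460/-0.460 → slack +1.110/-0.910; half-tol=0.460, Σhalf²=0.374100
  +D: nom +34.920 → Σnom=-10.630; wc +0.270/-0.490 → slack +1.380/-1.400; half-tol=0.380, Σhalf²=0.518500
  -E: nom -26.200 → Σnom=-36.830; wc +0.150/-0.150 → slack +1.530/-1.550; half-tol=0.150, Σhalf²=0.541000
  -F: nom -3.300 → Σnom=-40.130; wc +0.140/-0.380 → slack +1.670/-1.930; half-tol=0.260, Σhalf²=0.608600
  -G: nom -23.000 → Σnom=-63.130; wc +0.300/-0.224 → slack +1.970/-2.154; half-tol=0.262, Σhalf²=0.677244
  -H: nom -27.900 → Σnom=-91.030; wc +0.190/-0.190 → slack +2.160/-2.344; half-tol=0.190, Σhalf²=0.713344
  +I: nom +32.600 → Σnom=-58.430; wc +0.230/-0.230 → slack +2.390/-2.574; half-tol=0.230, Σhalf²=0.766244
Nominal = -58.430. Worst-case = [-58.430 - 2.574, -58.430 + 2.390] = [-61.004, -56.040]. RSS = √0.766244 = 0.875.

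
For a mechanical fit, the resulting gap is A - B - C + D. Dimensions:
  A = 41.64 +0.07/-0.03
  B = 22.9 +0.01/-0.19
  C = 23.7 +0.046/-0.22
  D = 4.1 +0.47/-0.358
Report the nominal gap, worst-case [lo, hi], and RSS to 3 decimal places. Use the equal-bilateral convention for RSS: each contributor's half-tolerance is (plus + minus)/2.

Stack each dimension's contribution:
  +A: nom +41.640 → Σnom=41.640; wc +0.070/-0.030 → slack +0.070/-0.030; half-tol=0.050, Σhalf²=0.002500
  -B: nom -22.900 → Σnom=18.740; wc +0.190/-0.010 → slack +0.260/-0.040; half-tol=0.100, Σhalf²=0.012500
  -C: nom -23.700 → Σnom=-4.960; wc +0.220/-0.046 → slack +0.480/-0.086; half-tol=0.133, Σhalf²=0.030189
  +D: nom +4.100 → Σnom=-0.860; wc +0.470/-0.358 → slack +0.950/-0.444; half-tol=0.414, Σhalf²=0.201585
Nominal = -0.860. Worst-case = [-0.860 - 0.444, -0.860 + 0.950] = [-1.304, 0.090]. RSS = √0.201585 = 0.449.

nominal=-0.860 wc=[-1.304,0.090] rss=0.449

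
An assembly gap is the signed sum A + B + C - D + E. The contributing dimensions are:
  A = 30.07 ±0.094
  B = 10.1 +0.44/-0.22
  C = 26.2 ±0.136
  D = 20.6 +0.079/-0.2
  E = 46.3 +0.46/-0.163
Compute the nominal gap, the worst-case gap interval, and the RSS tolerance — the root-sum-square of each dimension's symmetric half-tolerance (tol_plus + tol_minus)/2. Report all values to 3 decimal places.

nominal=92.070 wc=[91.378,93.400] rss=0.503

Stack each dimension's contribution:
  +A: nom +30.070 → Σnom=30.070; wc +0.094/-0.094 → slack +0.094/-0.094; half-tol=0.094, Σhalf²=0.008836
  +B: nom +10.100 → Σnom=40.170; wc +0.440/-0.220 → slack +0.534/-0.314; half-tol=0.330, Σhalf²=0.117736
  +C: nom +26.200 → Σnom=66.370; wc +0.136/-0.136 → slack +0.670/-0.450; half-tol=0.136, Σhalf²=0.136232
  -D: nom -20.600 → Σnom=45.770; wc +0.200/-0.079 → slack +0.870/-0.529; half-tol=0.140, Σhalf²=0.155692
  +E: nom +46.300 → Σnom=92.070; wc +0.460/-0.163 → slack +1.330/-0.692; half-tol=0.311, Σhalf²=0.252725
Nominal = 92.070. Worst-case = [92.070 - 0.692, 92.070 + 1.330] = [91.378, 93.400]. RSS = √0.252725 = 0.503.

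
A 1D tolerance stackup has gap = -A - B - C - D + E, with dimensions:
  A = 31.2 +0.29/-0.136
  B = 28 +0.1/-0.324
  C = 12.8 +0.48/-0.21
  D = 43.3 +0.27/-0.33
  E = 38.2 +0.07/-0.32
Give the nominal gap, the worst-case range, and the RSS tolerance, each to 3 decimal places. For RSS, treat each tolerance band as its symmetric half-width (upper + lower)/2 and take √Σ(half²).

nominal=-77.100 wc=[-78.560,-76.030] rss=0.581

Stack each dimension's contribution:
  -A: nom -31.200 → Σnom=-31.200; wc +0.136/-0.290 → slack +0.136/-0.290; half-tol=0.213, Σhalf²=0.045369
  -B: nom -28.000 → Σnom=-59.200; wc +0.324/-0.100 → slack +0.460/-0.390; half-tol=0.212, Σhalf²=0.090313
  -C: nom -12.800 → Σnom=-72.000; wc +0.210/-0.480 → slack +0.670/-0.870; half-tol=0.345, Σhalf²=0.209338
  -D: nom -43.300 → Σnom=-115.300; wc +0.330/-0.270 → slack +1.000/-1.140; half-tol=0.300, Σhalf²=0.299338
  +E: nom +38.200 → Σnom=-77.100; wc +0.070/-0.320 → slack +1.070/-1.460; half-tol=0.195, Σhalf²=0.337363
Nominal = -77.100. Worst-case = [-77.100 - 1.460, -77.100 + 1.070] = [-78.560, -76.030]. RSS = √0.337363 = 0.581.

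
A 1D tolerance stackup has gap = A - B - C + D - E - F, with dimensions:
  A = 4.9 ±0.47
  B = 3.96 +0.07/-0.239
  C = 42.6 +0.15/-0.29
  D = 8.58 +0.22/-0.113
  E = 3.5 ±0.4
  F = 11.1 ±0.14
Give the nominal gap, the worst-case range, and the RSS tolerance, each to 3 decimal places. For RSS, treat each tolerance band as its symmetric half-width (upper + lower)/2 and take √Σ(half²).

nominal=-47.680 wc=[-49.023,-45.921] rss=0.707

Stack each dimension's contribution:
  +A: nom +4.900 → Σnom=4.900; wc +0.470/-0.470 → slack +0.470/-0.470; half-tol=0.470, Σhalf²=0.220900
  -B: nom -3.960 → Σnom=0.940; wc +0.239/-0.070 → slack +0.709/-0.540; half-tol=0.154, Σhalf²=0.244770
  -C: nom -42.600 → Σnom=-41.660; wc +0.290/-0.150 → slack +0.999/-0.690; half-tol=0.220, Σhalf²=0.293170
  +D: nom +8.580 → Σnom=-33.080; wc +0.220/-0.113 → slack +1.219/-0.803; half-tol=0.167, Σhalf²=0.320892
  -E: nom -3.500 → Σnom=-36.580; wc +0.400/-0.400 → slack +1.619/-1.203; half-tol=0.400, Σhalf²=0.480893
  -F: nom -11.100 → Σnom=-47.680; wc +0.140/-0.140 → slack +1.759/-1.343; half-tol=0.140, Σhalf²=0.500493
Nominal = -47.680. Worst-case = [-47.680 - 1.343, -47.680 + 1.759] = [-49.023, -45.921]. RSS = √0.500493 = 0.707.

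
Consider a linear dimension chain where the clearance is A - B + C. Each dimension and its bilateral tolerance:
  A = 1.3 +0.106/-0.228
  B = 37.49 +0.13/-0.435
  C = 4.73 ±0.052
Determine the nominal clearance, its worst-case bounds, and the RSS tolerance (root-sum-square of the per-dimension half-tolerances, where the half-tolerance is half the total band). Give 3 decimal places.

nominal=-31.460 wc=[-31.870,-30.867] rss=0.332

Stack each dimension's contribution:
  +A: nom +1.300 → Σnom=1.300; wc +0.106/-0.228 → slack +0.106/-0.228; half-tol=0.167, Σhalf²=0.027889
  -B: nom -37.490 → Σnom=-36.190; wc +0.435/-0.130 → slack +0.541/-0.358; half-tol=0.282, Σhalf²=0.107695
  +C: nom +4.730 → Σnom=-31.460; wc +0.052/-0.052 → slack +0.593/-0.410; half-tol=0.052, Σhalf²=0.110399
Nominal = -31.460. Worst-case = [-31.460 - 0.410, -31.460 + 0.593] = [-31.870, -30.867]. RSS = √0.110399 = 0.332.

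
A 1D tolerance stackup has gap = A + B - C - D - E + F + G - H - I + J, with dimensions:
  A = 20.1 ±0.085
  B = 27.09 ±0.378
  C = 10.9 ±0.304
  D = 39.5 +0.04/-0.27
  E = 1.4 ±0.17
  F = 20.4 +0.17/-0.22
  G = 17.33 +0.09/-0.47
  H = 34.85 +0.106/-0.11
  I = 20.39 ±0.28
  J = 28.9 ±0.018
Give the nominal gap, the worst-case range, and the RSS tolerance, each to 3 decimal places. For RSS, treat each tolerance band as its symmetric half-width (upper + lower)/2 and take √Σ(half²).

nominal=6.780 wc=[4.709,8.655] rss=0.709

Stack each dimension's contribution:
  +A: nom +20.100 → Σnom=20.100; wc +0.085/-0.085 → slack +0.085/-0.085; half-tol=0.085, Σhalf²=0.007225
  +B: nom +27.090 → Σnom=47.190; wc +0.378/-0.378 → slack +0.463/-0.463; half-tol=0.378, Σhalf²=0.150109
  -C: nom -10.900 → Σnom=36.290; wc +0.304/-0.304 → slack +0.767/-0.767; half-tol=0.304, Σhalf²=0.242525
  -D: nom -39.500 → Σnom=-3.210; wc +0.270/-0.040 → slack +1.037/-0.807; half-tol=0.155, Σhalf²=0.266550
  -E: nom -1.400 → Σnom=-4.610; wc +0.170/-0.170 → slack +1.207/-0.977; half-tol=0.170, Σhalf²=0.295450
  +F: nom +20.400 → Σnom=15.790; wc +0.170/-0.220 → slack +1.377/-1.197; half-tol=0.195, Σhalf²=0.333475
  +G: nom +17.330 → Σnom=33.120; wc +0.090/-0.470 → slack +1.467/-1.667; half-tol=0.280, Σhalf²=0.411875
  -H: nom -34.850 → Σnom=-1.730; wc +0.110/-0.106 → slack +1.577/-1.773; half-tol=0.108, Σhalf²=0.423539
  -I: nom -20.390 → Σnom=-22.120; wc +0.280/-0.280 → slack +1.857/-2.053; half-tol=0.280, Σhalf²=0.501939
  +J: nom +28.900 → Σnom=6.780; wc +0.018/-0.018 → slack +1.875/-2.071; half-tol=0.018, Σhalf²=0.502263
Nominal = 6.780. Worst-case = [6.780 - 2.071, 6.780 + 1.875] = [4.709, 8.655]. RSS = √0.502263 = 0.709.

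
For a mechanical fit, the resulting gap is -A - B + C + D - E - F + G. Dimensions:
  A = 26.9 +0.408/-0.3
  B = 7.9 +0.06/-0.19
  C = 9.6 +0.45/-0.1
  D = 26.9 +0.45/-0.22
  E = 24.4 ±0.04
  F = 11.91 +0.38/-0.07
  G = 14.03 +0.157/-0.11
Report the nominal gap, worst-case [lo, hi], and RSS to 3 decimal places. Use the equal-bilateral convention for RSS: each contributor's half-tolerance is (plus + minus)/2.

nominal=-20.580 wc=[-21.898,-18.923] rss=0.632

Stack each dimension's contribution:
  -A: nom -26.900 → Σnom=-26.900; wc +0.300/-0.408 → slack +0.300/-0.408; half-tol=0.354, Σhalf²=0.125316
  -B: nom -7.900 → Σnom=-34.800; wc +0.190/-0.060 → slack +0.490/-0.468; half-tol=0.125, Σhalf²=0.140941
  +C: nom +9.600 → Σnom=-25.200; wc +0.450/-0.100 → slack +0.940/-0.568; half-tol=0.275, Σhalf²=0.216566
  +D: nom +26.900 → Σnom=1.700; wc +0.450/-0.220 → slack +1.390/-0.788; half-tol=0.335, Σhalf²=0.328791
  -E: nom -24.400 → Σnom=-22.700; wc +0.040/-0.040 → slack +1.430/-0.828; half-tol=0.040, Σhalf²=0.330391
  -F: nom -11.910 → Σnom=-34.610; wc +0.070/-0.380 → slack +1.500/-1.208; half-tol=0.225, Σhalf²=0.381016
  +G: nom +14.030 → Σnom=-20.580; wc +0.157/-0.110 → slack +1.657/-1.318; half-tol=0.134, Σhalf²=0.398838
Nominal = -20.580. Worst-case = [-20.580 - 1.318, -20.580 + 1.657] = [-21.898, -18.923]. RSS = √0.398838 = 0.632.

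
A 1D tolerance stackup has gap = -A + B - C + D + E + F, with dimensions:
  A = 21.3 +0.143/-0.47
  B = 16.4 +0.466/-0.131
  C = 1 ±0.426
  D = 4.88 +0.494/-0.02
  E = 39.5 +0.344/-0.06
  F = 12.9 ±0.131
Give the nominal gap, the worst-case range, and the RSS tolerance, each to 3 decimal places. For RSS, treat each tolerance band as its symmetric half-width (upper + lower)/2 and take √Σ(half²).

nominal=51.380 wc=[50.469,53.711] rss=0.699

Stack each dimension's contribution:
  -A: nom -21.300 → Σnom=-21.300; wc +0.470/-0.143 → slack +0.470/-0.143; half-tol=0.306, Σhalf²=0.093942
  +B: nom +16.400 → Σnom=-4.900; wc +0.466/-0.131 → slack +0.936/-0.274; half-tol=0.298, Σhalf²=0.183044
  -C: nom -1.000 → Σnom=-5.900; wc +0.426/-0.426 → slack +1.362/-0.700; half-tol=0.426, Σhalf²=0.364521
  +D: nom +4.880 → Σnom=-1.020; wc +0.494/-0.020 → slack +1.856/-0.720; half-tol=0.257, Σhalf²=0.430570
  +E: nom +39.500 → Σnom=38.480; wc +0.344/-0.060 → slack +2.200/-0.780; half-tol=0.202, Σhalf²=0.471374
  +F: nom +12.900 → Σnom=51.380; wc +0.131/-0.131 → slack +2.331/-0.911; half-tol=0.131, Σhalf²=0.488535
Nominal = 51.380. Worst-case = [51.380 - 0.911, 51.380 + 2.331] = [50.469, 53.711]. RSS = √0.488535 = 0.699.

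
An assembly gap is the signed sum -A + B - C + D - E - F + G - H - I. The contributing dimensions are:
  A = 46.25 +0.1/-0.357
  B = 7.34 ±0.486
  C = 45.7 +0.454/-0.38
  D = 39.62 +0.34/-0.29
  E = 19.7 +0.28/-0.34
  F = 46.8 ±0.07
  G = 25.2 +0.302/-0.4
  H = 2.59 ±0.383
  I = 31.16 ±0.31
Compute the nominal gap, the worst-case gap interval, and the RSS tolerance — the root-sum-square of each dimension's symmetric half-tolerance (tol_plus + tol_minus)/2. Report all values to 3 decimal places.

nominal=-120.040 wc=[-122.813,-117.072] rss=1.014

Stack each dimension's contribution:
  -A: nom -46.250 → Σnom=-46.250; wc +0.357/-0.100 → slack +0.357/-0.100; half-tol=0.228, Σhalf²=0.052212
  +B: nom +7.340 → Σnom=-38.910; wc +0.486/-0.486 → slack +0.843/-0.586; half-tol=0.486, Σhalf²=0.288408
  -C: nom -45.700 → Σnom=-84.610; wc +0.380/-0.454 → slack +1.223/-1.040; half-tol=0.417, Σhalf²=0.462297
  +D: nom +39.620 → Σnom=-44.990; wc +0.340/-0.290 → slack +1.563/-1.330; half-tol=0.315, Σhalf²=0.561522
  -E: nom -19.700 → Σnom=-64.690; wc +0.340/-0.280 → slack +1.903/-1.610; half-tol=0.310, Σhalf²=0.657622
  -F: nom -46.800 → Σnom=-111.490; wc +0.070/-0.070 → slack +1.973/-1.680; half-tol=0.070, Σhalf²=0.662522
  +G: nom +25.200 → Σnom=-86.290; wc +0.302/-0.400 → slack +2.275/-2.080; half-tol=0.351, Σhalf²=0.785723
  -H: nom -2.590 → Σnom=-88.880; wc +0.383/-0.383 → slack +2.658/-2.463; half-tol=0.383, Σhalf²=0.932412
  -I: nom -31.160 → Σnom=-120.040; wc +0.310/-0.310 → slack +2.968/-2.773; half-tol=0.310, Σhalf²=1.028512
Nominal = -120.040. Worst-case = [-120.040 - 2.773, -120.040 + 2.968] = [-122.813, -117.072]. RSS = √1.028512 = 1.014.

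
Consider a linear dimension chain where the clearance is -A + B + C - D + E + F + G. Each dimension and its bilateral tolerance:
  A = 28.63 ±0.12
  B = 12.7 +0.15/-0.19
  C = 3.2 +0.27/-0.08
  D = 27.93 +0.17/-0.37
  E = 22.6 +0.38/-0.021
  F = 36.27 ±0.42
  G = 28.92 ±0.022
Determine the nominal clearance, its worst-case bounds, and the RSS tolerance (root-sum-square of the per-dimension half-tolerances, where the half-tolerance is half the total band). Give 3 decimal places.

Stack each dimension's contribution:
  -A: nom -28.630 → Σnom=-28.630; wc +0.120/-0.120 → slack +0.120/-0.120; half-tol=0.120, Σhalf²=0.014400
  +B: nom +12.700 → Σnom=-15.930; wc +0.150/-0.190 → slack +0.270/-0.310; half-tol=0.170, Σhalf²=0.043300
  +C: nom +3.200 → Σnom=-12.730; wc +0.270/-0.080 → slack +0.540/-0.390; half-tol=0.175, Σhalf²=0.073925
  -D: nom -27.930 → Σnom=-40.660; wc +0.370/-0.170 → slack +0.910/-0.560; half-tol=0.270, Σhalf²=0.146825
  +E: nom +22.600 → Σnom=-18.060; wc +0.380/-0.021 → slack +1.290/-0.581; half-tol=0.201, Σhalf²=0.187025
  +F: nom +36.270 → Σnom=18.210; wc +0.420/-0.420 → slack +1.710/-1.001; half-tol=0.420, Σhalf²=0.363425
  +G: nom +28.920 → Σnom=47.130; wc +0.022/-0.022 → slack +1.732/-1.023; half-tol=0.022, Σhalf²=0.363909
Nominal = 47.130. Worst-case = [47.130 - 1.023, 47.130 + 1.732] = [46.107, 48.862]. RSS = √0.363909 = 0.603.

nominal=47.130 wc=[46.107,48.862] rss=0.603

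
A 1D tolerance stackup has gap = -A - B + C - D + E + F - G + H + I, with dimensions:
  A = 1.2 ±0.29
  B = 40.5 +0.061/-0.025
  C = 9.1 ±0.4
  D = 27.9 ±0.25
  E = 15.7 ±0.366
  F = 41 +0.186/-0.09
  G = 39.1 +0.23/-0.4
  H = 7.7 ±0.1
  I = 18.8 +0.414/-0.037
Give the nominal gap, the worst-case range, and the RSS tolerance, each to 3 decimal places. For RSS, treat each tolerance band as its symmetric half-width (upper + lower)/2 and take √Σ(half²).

nominal=-16.400 wc=[-18.224,-13.969] rss=0.788

Stack each dimension's contribution:
  -A: nom -1.200 → Σnom=-1.200; wc +0.290/-0.290 → slack +0.290/-0.290; half-tol=0.290, Σhalf²=0.084100
  -B: nom -40.500 → Σnom=-41.700; wc +0.025/-0.061 → slack +0.315/-0.351; half-tol=0.043, Σhalf²=0.085949
  +C: nom +9.100 → Σnom=-32.600; wc +0.400/-0.400 → slack +0.715/-0.751; half-tol=0.400, Σhalf²=0.245949
  -D: nom -27.900 → Σnom=-60.500; wc +0.250/-0.250 → slack +0.965/-1.001; half-tol=0.250, Σhalf²=0.308449
  +E: nom +15.700 → Σnom=-44.800; wc +0.366/-0.366 → slack +1.331/-1.367; half-tol=0.366, Σhalf²=0.442405
  +F: nom +41.000 → Σnom=-3.800; wc +0.186/-0.090 → slack +1.517/-1.457; half-tol=0.138, Σhalf²=0.461449
  -G: nom -39.100 → Σnom=-42.900; wc +0.400/-0.230 → slack +1.917/-1.687; half-tol=0.315, Σhalf²=0.560674
  +H: nom +7.700 → Σnom=-35.200; wc +0.100/-0.100 → slack +2.017/-1.787; half-tol=0.100, Σhalf²=0.570674
  +I: nom +18.800 → Σnom=-16.400; wc +0.414/-0.037 → slack +2.431/-1.824; half-tol=0.225, Σhalf²=0.621524
Nominal = -16.400. Worst-case = [-16.400 - 1.824, -16.400 + 2.431] = [-18.224, -13.969]. RSS = √0.621524 = 0.788.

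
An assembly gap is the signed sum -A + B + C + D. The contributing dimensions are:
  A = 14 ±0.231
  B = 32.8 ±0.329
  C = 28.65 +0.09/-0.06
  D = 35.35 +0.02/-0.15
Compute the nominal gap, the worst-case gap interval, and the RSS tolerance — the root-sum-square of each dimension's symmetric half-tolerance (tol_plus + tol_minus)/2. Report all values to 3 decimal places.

Stack each dimension's contribution:
  -A: nom -14.000 → Σnom=-14.000; wc +0.231/-0.231 → slack +0.231/-0.231; half-tol=0.231, Σhalf²=0.053361
  +B: nom +32.800 → Σnom=18.800; wc +0.329/-0.329 → slack +0.560/-0.560; half-tol=0.329, Σhalf²=0.161602
  +C: nom +28.650 → Σnom=47.450; wc +0.090/-0.060 → slack +0.650/-0.620; half-tol=0.075, Σhalf²=0.167227
  +D: nom +35.350 → Σnom=82.800; wc +0.020/-0.150 → slack +0.670/-0.770; half-tol=0.085, Σhalf²=0.174452
Nominal = 82.800. Worst-case = [82.800 - 0.770, 82.800 + 0.670] = [82.030, 83.470]. RSS = √0.174452 = 0.418.

nominal=82.800 wc=[82.030,83.470] rss=0.418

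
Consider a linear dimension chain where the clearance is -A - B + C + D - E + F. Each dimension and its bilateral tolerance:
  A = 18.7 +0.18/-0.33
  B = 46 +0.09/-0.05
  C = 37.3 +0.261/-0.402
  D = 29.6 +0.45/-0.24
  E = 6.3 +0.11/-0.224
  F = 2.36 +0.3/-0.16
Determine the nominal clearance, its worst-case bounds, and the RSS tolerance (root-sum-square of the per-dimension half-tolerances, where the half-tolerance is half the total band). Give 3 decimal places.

Stack each dimension's contribution:
  -A: nom -18.700 → Σnom=-18.700; wc +0.330/-0.180 → slack +0.330/-0.180; half-tol=0.255, Σhalf²=0.065025
  -B: nom -46.000 → Σnom=-64.700; wc +0.050/-0.090 → slack +0.380/-0.270; half-tol=0.070, Σhalf²=0.069925
  +C: nom +37.300 → Σnom=-27.400; wc +0.261/-0.402 → slack +0.641/-0.672; half-tol=0.332, Σhalf²=0.179817
  +D: nom +29.600 → Σnom=2.200; wc +0.450/-0.240 → slack +1.091/-0.912; half-tol=0.345, Σhalf²=0.298842
  -E: nom -6.300 → Σnom=-4.100; wc +0.224/-0.110 → slack +1.315/-1.022; half-tol=0.167, Σhalf²=0.326731
  +F: nom +2.360 → Σnom=-1.740; wc +0.300/-0.160 → slack +1.615/-1.182; half-tol=0.230, Σhalf²=0.379631
Nominal = -1.740. Worst-case = [-1.740 - 1.182, -1.740 + 1.615] = [-2.922, -0.125]. RSS = √0.379631 = 0.616.

nominal=-1.740 wc=[-2.922,-0.125] rss=0.616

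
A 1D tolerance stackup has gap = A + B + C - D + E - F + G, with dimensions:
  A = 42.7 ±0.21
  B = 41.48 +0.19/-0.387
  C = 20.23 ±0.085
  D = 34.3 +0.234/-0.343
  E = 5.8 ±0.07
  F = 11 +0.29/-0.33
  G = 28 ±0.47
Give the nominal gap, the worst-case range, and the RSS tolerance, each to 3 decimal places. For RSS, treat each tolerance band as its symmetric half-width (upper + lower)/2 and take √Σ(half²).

nominal=92.910 wc=[91.164,94.608] rss=0.735

Stack each dimension's contribution:
  +A: nom +42.700 → Σnom=42.700; wc +0.210/-0.210 → slack +0.210/-0.210; half-tol=0.210, Σhalf²=0.044100
  +B: nom +41.480 → Σnom=84.180; wc +0.190/-0.387 → slack +0.400/-0.597; half-tol=0.288, Σhalf²=0.127332
  +C: nom +20.230 → Σnom=104.410; wc +0.085/-0.085 → slack +0.485/-0.682; half-tol=0.085, Σhalf²=0.134557
  -D: nom -34.300 → Σnom=70.110; wc +0.343/-0.234 → slack +0.828/-0.916; half-tol=0.289, Σhalf²=0.217790
  +E: nom +5.800 → Σnom=75.910; wc +0.070/-0.070 → slack +0.898/-0.986; half-tol=0.070, Σhalf²=0.222690
  -F: nom -11.000 → Σnom=64.910; wc +0.330/-0.290 → slack +1.228/-1.276; half-tol=0.310, Σhalf²=0.318790
  +G: nom +28.000 → Σnom=92.910; wc +0.470/-0.470 → slack +1.698/-1.746; half-tol=0.470, Σhalf²=0.539689
Nominal = 92.910. Worst-case = [92.910 - 1.746, 92.910 + 1.698] = [91.164, 94.608]. RSS = √0.539689 = 0.735.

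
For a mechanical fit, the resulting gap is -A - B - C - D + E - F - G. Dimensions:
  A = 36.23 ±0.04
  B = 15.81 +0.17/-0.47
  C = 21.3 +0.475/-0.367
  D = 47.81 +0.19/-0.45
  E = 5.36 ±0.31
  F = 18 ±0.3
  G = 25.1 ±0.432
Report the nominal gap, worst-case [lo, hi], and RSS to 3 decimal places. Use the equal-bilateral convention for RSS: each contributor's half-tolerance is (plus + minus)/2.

nominal=-158.890 wc=[-160.807,-156.521] rss=0.870

Stack each dimension's contribution:
  -A: nom -36.230 → Σnom=-36.230; wc +0.040/-0.040 → slack +0.040/-0.040; half-tol=0.040, Σhalf²=0.001600
  -B: nom -15.810 → Σnom=-52.040; wc +0.470/-0.170 → slack +0.510/-0.210; half-tol=0.320, Σhalf²=0.104000
  -C: nom -21.300 → Σnom=-73.340; wc +0.367/-0.475 → slack +0.877/-0.685; half-tol=0.421, Σhalf²=0.281241
  -D: nom -47.810 → Σnom=-121.150; wc +0.450/-0.190 → slack +1.327/-0.875; half-tol=0.320, Σhalf²=0.383641
  +E: nom +5.360 → Σnom=-115.790; wc +0.310/-0.310 → slack +1.637/-1.185; half-tol=0.310, Σhalf²=0.479741
  -F: nom -18.000 → Σnom=-133.790; wc +0.300/-0.300 → slack +1.937/-1.485; half-tol=0.300, Σhalf²=0.569741
  -G: nom -25.100 → Σnom=-158.890; wc +0.432/-0.432 → slack +2.369/-1.917; half-tol=0.432, Σhalf²=0.756365
Nominal = -158.890. Worst-case = [-158.890 - 1.917, -158.890 + 2.369] = [-160.807, -156.521]. RSS = √0.756365 = 0.870.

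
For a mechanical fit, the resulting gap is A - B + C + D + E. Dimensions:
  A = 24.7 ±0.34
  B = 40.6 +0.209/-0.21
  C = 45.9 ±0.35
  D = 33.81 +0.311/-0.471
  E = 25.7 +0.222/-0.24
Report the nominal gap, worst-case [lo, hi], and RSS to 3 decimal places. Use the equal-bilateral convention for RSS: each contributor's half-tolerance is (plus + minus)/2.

nominal=89.510 wc=[87.900,90.943] rss=0.699

Stack each dimension's contribution:
  +A: nom +24.700 → Σnom=24.700; wc +0.340/-0.340 → slack +0.340/-0.340; half-tol=0.340, Σhalf²=0.115600
  -B: nom -40.600 → Σnom=-15.900; wc +0.210/-0.209 → slack +0.550/-0.549; half-tol=0.209, Σhalf²=0.159490
  +C: nom +45.900 → Σnom=30.000; wc +0.350/-0.350 → slack +0.900/-0.899; half-tol=0.350, Σhalf²=0.281990
  +D: nom +33.810 → Σnom=63.810; wc +0.311/-0.471 → slack +1.211/-1.370; half-tol=0.391, Σhalf²=0.434871
  +E: nom +25.700 → Σnom=89.510; wc +0.222/-0.240 → slack +1.433/-1.610; half-tol=0.231, Σhalf²=0.488232
Nominal = 89.510. Worst-case = [89.510 - 1.610, 89.510 + 1.433] = [87.900, 90.943]. RSS = √0.488232 = 0.699.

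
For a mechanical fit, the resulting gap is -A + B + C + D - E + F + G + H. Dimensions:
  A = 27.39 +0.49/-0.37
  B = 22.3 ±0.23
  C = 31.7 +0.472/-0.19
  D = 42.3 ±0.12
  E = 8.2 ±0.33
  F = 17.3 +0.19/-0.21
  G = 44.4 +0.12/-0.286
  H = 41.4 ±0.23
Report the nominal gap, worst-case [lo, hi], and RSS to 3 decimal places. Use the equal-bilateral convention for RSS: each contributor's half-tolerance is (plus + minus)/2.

Stack each dimension's contribution:
  -A: nom -27.390 → Σnom=-27.390; wc +0.370/-0.490 → slack +0.370/-0.490; half-tol=0.430, Σhalf²=0.184900
  +B: nom +22.300 → Σnom=-5.090; wc +0.230/-0.230 → slack +0.600/-0.720; half-tol=0.230, Σhalf²=0.237800
  +C: nom +31.700 → Σnom=26.610; wc +0.472/-0.190 → slack +1.072/-0.910; half-tol=0.331, Σhalf²=0.347361
  +D: nom +42.300 → Σnom=68.910; wc +0.120/-0.120 → slack +1.192/-1.030; half-tol=0.120, Σhalf²=0.361761
  -E: nom -8.200 → Σnom=60.710; wc +0.330/-0.330 → slack +1.522/-1.360; half-tol=0.330, Σhalf²=0.470661
  +F: nom +17.300 → Σnom=78.010; wc +0.190/-0.210 → slack +1.712/-1.570; half-tol=0.200, Σhalf²=0.510661
  +G: nom +44.400 → Σnom=122.410; wc +0.120/-0.286 → slack +1.832/-1.856; half-tol=0.203, Σhalf²=0.551870
  +H: nom +41.400 → Σnom=163.810; wc +0.230/-0.230 → slack +2.062/-2.086; half-tol=0.230, Σhalf²=0.604770
Nominal = 163.810. Worst-case = [163.810 - 2.086, 163.810 + 2.062] = [161.724, 165.872]. RSS = √0.604770 = 0.778.

nominal=163.810 wc=[161.724,165.872] rss=0.778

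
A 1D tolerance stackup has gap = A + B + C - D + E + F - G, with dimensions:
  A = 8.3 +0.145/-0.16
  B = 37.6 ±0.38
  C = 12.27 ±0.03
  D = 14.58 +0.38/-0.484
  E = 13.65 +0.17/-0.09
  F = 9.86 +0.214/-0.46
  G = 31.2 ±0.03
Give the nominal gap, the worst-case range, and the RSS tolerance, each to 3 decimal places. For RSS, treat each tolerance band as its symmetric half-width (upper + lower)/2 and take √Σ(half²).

nominal=35.900 wc=[34.370,37.353] rss=0.698

Stack each dimension's contribution:
  +A: nom +8.300 → Σnom=8.300; wc +0.145/-0.160 → slack +0.145/-0.160; half-tol=0.152, Σhalf²=0.023256
  +B: nom +37.600 → Σnom=45.900; wc +0.380/-0.380 → slack +0.525/-0.540; half-tol=0.380, Σhalf²=0.167656
  +C: nom +12.270 → Σnom=58.170; wc +0.030/-0.030 → slack +0.555/-0.570; half-tol=0.030, Σhalf²=0.168556
  -D: nom -14.580 → Σnom=43.590; wc +0.484/-0.380 → slack +1.039/-0.950; half-tol=0.432, Σhalf²=0.355180
  +E: nom +13.650 → Σnom=57.240; wc +0.170/-0.090 → slack +1.209/-1.040; half-tol=0.130, Σhalf²=0.372080
  +F: nom +9.860 → Σnom=67.100; wc +0.214/-0.460 → slack +1.423/-1.500; half-tol=0.337, Σhalf²=0.485649
  -G: nom -31.200 → Σnom=35.900; wc +0.030/-0.030 → slack +1.453/-1.530; half-tol=0.030, Σhalf²=0.486549
Nominal = 35.900. Worst-case = [35.900 - 1.530, 35.900 + 1.453] = [34.370, 37.353]. RSS = √0.486549 = 0.698.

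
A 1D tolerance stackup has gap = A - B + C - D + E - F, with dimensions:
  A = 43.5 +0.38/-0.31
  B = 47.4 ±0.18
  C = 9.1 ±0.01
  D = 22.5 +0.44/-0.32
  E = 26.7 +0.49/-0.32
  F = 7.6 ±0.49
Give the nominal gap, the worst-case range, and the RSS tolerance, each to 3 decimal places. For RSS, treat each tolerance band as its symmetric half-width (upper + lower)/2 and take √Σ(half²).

nominal=1.800 wc=[0.050,3.670] rss=0.837

Stack each dimension's contribution:
  +A: nom +43.500 → Σnom=43.500; wc +0.380/-0.310 → slack +0.380/-0.310; half-tol=0.345, Σhalf²=0.119025
  -B: nom -47.400 → Σnom=-3.900; wc +0.180/-0.180 → slack +0.560/-0.490; half-tol=0.180, Σhalf²=0.151425
  +C: nom +9.100 → Σnom=5.200; wc +0.010/-0.010 → slack +0.570/-0.500; half-tol=0.010, Σhalf²=0.151525
  -D: nom -22.500 → Σnom=-17.300; wc +0.320/-0.440 → slack +0.890/-0.940; half-tol=0.380, Σhalf²=0.295925
  +E: nom +26.700 → Σnom=9.400; wc +0.490/-0.320 → slack +1.380/-1.260; half-tol=0.405, Σhalf²=0.459950
  -F: nom -7.600 → Σnom=1.800; wc +0.490/-0.490 → slack +1.870/-1.750; half-tol=0.490, Σhalf²=0.700050
Nominal = 1.800. Worst-case = [1.800 - 1.750, 1.800 + 1.870] = [0.050, 3.670]. RSS = √0.700050 = 0.837.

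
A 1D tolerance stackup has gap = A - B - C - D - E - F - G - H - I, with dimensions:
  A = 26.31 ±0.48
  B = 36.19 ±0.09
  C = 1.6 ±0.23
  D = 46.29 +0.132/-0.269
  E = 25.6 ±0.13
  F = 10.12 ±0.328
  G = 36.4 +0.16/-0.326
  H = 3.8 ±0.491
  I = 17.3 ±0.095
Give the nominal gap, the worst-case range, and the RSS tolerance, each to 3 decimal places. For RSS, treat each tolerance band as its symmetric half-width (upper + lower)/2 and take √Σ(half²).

Stack each dimension's contribution:
  +A: nom +26.310 → Σnom=26.310; wc +0.480/-0.480 → slack +0.480/-0.480; half-tol=0.480, Σhalf²=0.230400
  -B: nom -36.190 → Σnom=-9.880; wc +0.090/-0.090 → slack +0.570/-0.570; half-tol=0.090, Σhalf²=0.238500
  -C: nom -1.600 → Σnom=-11.480; wc +0.230/-0.230 → slack +0.800/-0.800; half-tol=0.230, Σhalf²=0.291400
  -D: nom -46.290 → Σnom=-57.770; wc +0.269/-0.132 → slack +1.069/-0.932; half-tol=0.201, Σhalf²=0.331600
  -E: nom -25.600 → Σnom=-83.370; wc +0.130/-0.130 → slack +1.199/-1.062; half-tol=0.130, Σhalf²=0.348500
  -F: nom -10.120 → Σnom=-93.490; wc +0.328/-0.328 → slack +1.527/-1.390; half-tol=0.328, Σhalf²=0.456084
  -G: nom -36.400 → Σnom=-129.890; wc +0.326/-0.160 → slack +1.853/-1.550; half-tol=0.243, Σhalf²=0.515133
  -H: nom -3.800 → Σnom=-133.690; wc +0.491/-0.491 → slack +2.344/-2.041; half-tol=0.491, Σhalf²=0.756214
  -I: nom -17.300 → Σnom=-150.990; wc +0.095/-0.095 → slack +2.439/-2.136; half-tol=0.095, Σhalf²=0.765239
Nominal = -150.990. Worst-case = [-150.990 - 2.136, -150.990 + 2.439] = [-153.126, -148.551]. RSS = √0.765239 = 0.875.

nominal=-150.990 wc=[-153.126,-148.551] rss=0.875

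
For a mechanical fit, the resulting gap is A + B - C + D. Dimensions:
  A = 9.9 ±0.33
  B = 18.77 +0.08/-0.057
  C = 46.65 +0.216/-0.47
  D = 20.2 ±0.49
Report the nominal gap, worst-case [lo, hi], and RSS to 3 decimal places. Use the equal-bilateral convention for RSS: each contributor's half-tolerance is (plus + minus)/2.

Stack each dimension's contribution:
  +A: nom +9.900 → Σnom=9.900; wc +0.330/-0.330 → slack +0.330/-0.330; half-tol=0.330, Σhalf²=0.108900
  +B: nom +18.770 → Σnom=28.670; wc +0.080/-0.057 → slack +0.410/-0.387; half-tol=0.069, Σhalf²=0.113592
  -C: nom -46.650 → Σnom=-17.980; wc +0.470/-0.216 → slack +0.880/-0.603; half-tol=0.343, Σhalf²=0.231241
  +D: nom +20.200 → Σnom=2.220; wc +0.490/-0.490 → slack +1.370/-1.093; half-tol=0.490, Σhalf²=0.471341
Nominal = 2.220. Worst-case = [2.220 - 1.093, 2.220 + 1.370] = [1.127, 3.590]. RSS = √0.471341 = 0.687.

nominal=2.220 wc=[1.127,3.590] rss=0.687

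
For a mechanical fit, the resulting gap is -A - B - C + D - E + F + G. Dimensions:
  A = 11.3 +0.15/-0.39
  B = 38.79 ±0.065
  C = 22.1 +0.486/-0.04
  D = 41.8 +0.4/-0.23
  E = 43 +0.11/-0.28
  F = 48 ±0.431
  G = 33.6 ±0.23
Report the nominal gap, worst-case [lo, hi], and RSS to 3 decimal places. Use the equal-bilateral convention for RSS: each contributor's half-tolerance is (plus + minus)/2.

nominal=8.210 wc=[6.508,10.046] rss=0.723

Stack each dimension's contribution:
  -A: nom -11.300 → Σnom=-11.300; wc +0.390/-0.150 → slack +0.390/-0.150; half-tol=0.270, Σhalf²=0.072900
  -B: nom -38.790 → Σnom=-50.090; wc +0.065/-0.065 → slack +0.455/-0.215; half-tol=0.065, Σhalf²=0.077125
  -C: nom -22.100 → Σnom=-72.190; wc +0.040/-0.486 → slack +0.495/-0.701; half-tol=0.263, Σhalf²=0.146294
  +D: nom +41.800 → Σnom=-30.390; wc +0.400/-0.230 → slack +0.895/-0.931; half-tol=0.315, Σhalf²=0.245519
  -E: nom -43.000 → Σnom=-73.390; wc +0.280/-0.110 → slack +1.175/-1.041; half-tol=0.195, Σhalf²=0.283544
  +F: nom +48.000 → Σnom=-25.390; wc +0.431/-0.431 → slack +1.606/-1.472; half-tol=0.431, Σhalf²=0.469305
  +G: nom +33.600 → Σnom=8.210; wc +0.230/-0.230 → slack +1.836/-1.702; half-tol=0.230, Σhalf²=0.522205
Nominal = 8.210. Worst-case = [8.210 - 1.702, 8.210 + 1.836] = [6.508, 10.046]. RSS = √0.522205 = 0.723.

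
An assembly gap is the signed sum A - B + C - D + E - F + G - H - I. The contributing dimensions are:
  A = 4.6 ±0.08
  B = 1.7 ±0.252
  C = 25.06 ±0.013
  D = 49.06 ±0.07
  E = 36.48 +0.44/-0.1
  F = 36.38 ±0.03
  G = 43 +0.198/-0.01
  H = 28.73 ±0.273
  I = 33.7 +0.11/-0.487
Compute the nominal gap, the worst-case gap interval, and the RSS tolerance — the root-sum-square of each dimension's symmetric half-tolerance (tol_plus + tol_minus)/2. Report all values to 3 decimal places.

Stack each dimension's contribution:
  +A: nom +4.600 → Σnom=4.600; wc +0.080/-0.080 → slack +0.080/-0.080; half-tol=0.080, Σhalf²=0.006400
  -B: nom -1.700 → Σnom=2.900; wc +0.252/-0.252 → slack +0.332/-0.332; half-tol=0.252, Σhalf²=0.069904
  +C: nom +25.060 → Σnom=27.960; wc +0.013/-0.013 → slack +0.345/-0.345; half-tol=0.013, Σhalf²=0.070073
  -D: nom -49.060 → Σnom=-21.100; wc +0.070/-0.070 → slack +0.415/-0.415; half-tol=0.070, Σhalf²=0.074973
  +E: nom +36.480 → Σnom=15.380; wc +0.440/-0.100 → slack +0.855/-0.515; half-tol=0.270, Σhalf²=0.147873
  -F: nom -36.380 → Σnom=-21.000; wc +0.030/-0.030 → slack +0.885/-0.545; half-tol=0.030, Σhalf²=0.148773
  +G: nom +43.000 → Σnom=22.000; wc +0.198/-0.010 → slack +1.083/-0.555; half-tol=0.104, Σhalf²=0.159589
  -H: nom -28.730 → Σnom=-6.730; wc +0.273/-0.273 → slack +1.356/-0.828; half-tol=0.273, Σhalf²=0.234118
  -I: nom -33.700 → Σnom=-40.430; wc +0.487/-0.110 → slack +1.843/-0.938; half-tol=0.298, Σhalf²=0.323220
Nominal = -40.430. Worst-case = [-40.430 - 0.938, -40.430 + 1.843] = [-41.368, -38.587]. RSS = √0.323220 = 0.569.

nominal=-40.430 wc=[-41.368,-38.587] rss=0.569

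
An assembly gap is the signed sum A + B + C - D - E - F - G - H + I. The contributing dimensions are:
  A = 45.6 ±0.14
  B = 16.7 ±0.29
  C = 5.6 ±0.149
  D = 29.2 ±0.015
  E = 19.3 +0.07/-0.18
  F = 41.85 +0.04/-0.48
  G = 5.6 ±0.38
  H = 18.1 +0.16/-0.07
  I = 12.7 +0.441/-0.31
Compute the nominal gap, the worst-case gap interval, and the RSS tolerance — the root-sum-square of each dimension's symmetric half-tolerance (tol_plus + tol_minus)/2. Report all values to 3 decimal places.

nominal=-33.450 wc=[-35.004,-31.305] rss=0.713

Stack each dimension's contribution:
  +A: nom +45.600 → Σnom=45.600; wc +0.140/-0.140 → slack +0.140/-0.140; half-tol=0.140, Σhalf²=0.019600
  +B: nom +16.700 → Σnom=62.300; wc +0.290/-0.290 → slack +0.430/-0.430; half-tol=0.290, Σhalf²=0.103700
  +C: nom +5.600 → Σnom=67.900; wc +0.149/-0.149 → slack +0.579/-0.579; half-tol=0.149, Σhalf²=0.125901
  -D: nom -29.200 → Σnom=38.700; wc +0.015/-0.015 → slack +0.594/-0.594; half-tol=0.015, Σhalf²=0.126126
  -E: nom -19.300 → Σnom=19.400; wc +0.180/-0.070 → slack +0.774/-0.664; half-tol=0.125, Σhalf²=0.141751
  -F: nom -41.850 → Σnom=-22.450; wc +0.480/-0.040 → slack +1.254/-0.704; half-tol=0.260, Σhalf²=0.209351
  -G: nom -5.600 → Σnom=-28.050; wc +0.380/-0.380 → slack +1.634/-1.084; half-tol=0.380, Σhalf²=0.353751
  -H: nom -18.100 → Σnom=-46.150; wc +0.070/-0.160 → slack +1.704/-1.244; half-tol=0.115, Σhalf²=0.366976
  +I: nom +12.700 → Σnom=-33.450; wc +0.441/-0.310 → slack +2.145/-1.554; half-tol=0.376, Σhalf²=0.507976
Nominal = -33.450. Worst-case = [-33.450 - 1.554, -33.450 + 2.145] = [-35.004, -31.305]. RSS = √0.507976 = 0.713.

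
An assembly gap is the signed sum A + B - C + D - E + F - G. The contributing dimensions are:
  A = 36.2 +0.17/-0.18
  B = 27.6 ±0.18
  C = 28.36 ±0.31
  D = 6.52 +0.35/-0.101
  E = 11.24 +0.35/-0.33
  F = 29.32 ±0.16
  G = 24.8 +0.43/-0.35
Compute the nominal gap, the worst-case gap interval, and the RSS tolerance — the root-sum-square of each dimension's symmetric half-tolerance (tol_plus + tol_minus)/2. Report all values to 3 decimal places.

Stack each dimension's contribution:
  +A: nom +36.200 → Σnom=36.200; wc +0.170/-0.180 → slack +0.170/-0.180; half-tol=0.175, Σhalf²=0.030625
  +B: nom +27.600 → Σnom=63.800; wc +0.180/-0.180 → slack +0.350/-0.360; half-tol=0.180, Σhalf²=0.063025
  -C: nom -28.360 → Σnom=35.440; wc +0.310/-0.310 → slack +0.660/-0.670; half-tol=0.310, Σhalf²=0.159125
  +D: nom +6.520 → Σnom=41.960; wc +0.350/-0.101 → slack +1.010/-0.771; half-tol=0.225, Σhalf²=0.209975
  -E: nom -11.240 → Σnom=30.720; wc +0.330/-0.350 → slack +1.340/-1.121; half-tol=0.340, Σhalf²=0.325575
  +F: nom +29.320 → Σnom=60.040; wc +0.160/-0.160 → slack +1.500/-1.281; half-tol=0.160, Σhalf²=0.351175
  -G: nom -24.800 → Σnom=35.240; wc +0.350/-0.430 → slack +1.850/-1.711; half-tol=0.390, Σhalf²=0.503275
Nominal = 35.240. Worst-case = [35.240 - 1.711, 35.240 + 1.850] = [33.529, 37.090]. RSS = √0.503275 = 0.709.

nominal=35.240 wc=[33.529,37.090] rss=0.709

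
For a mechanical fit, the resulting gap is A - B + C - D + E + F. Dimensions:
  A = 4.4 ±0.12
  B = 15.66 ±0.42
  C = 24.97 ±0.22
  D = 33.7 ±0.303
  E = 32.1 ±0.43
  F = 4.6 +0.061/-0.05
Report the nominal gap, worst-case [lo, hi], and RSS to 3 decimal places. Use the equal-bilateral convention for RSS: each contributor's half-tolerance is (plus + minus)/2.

nominal=16.710 wc=[15.167,18.264] rss=0.720

Stack each dimension's contribution:
  +A: nom +4.400 → Σnom=4.400; wc +0.120/-0.120 → slack +0.120/-0.120; half-tol=0.120, Σhalf²=0.014400
  -B: nom -15.660 → Σnom=-11.260; wc +0.420/-0.420 → slack +0.540/-0.540; half-tol=0.420, Σhalf²=0.190800
  +C: nom +24.970 → Σnom=13.710; wc +0.220/-0.220 → slack +0.760/-0.760; half-tol=0.220, Σhalf²=0.239200
  -D: nom -33.700 → Σnom=-19.990; wc +0.303/-0.303 → slack +1.063/-1.063; half-tol=0.303, Σhalf²=0.331009
  +E: nom +32.100 → Σnom=12.110; wc +0.430/-0.430 → slack +1.493/-1.493; half-tol=0.430, Σhalf²=0.515909
  +F: nom +4.600 → Σnom=16.710; wc +0.061/-0.050 → slack +1.554/-1.543; half-tol=0.056, Σhalf²=0.518989
Nominal = 16.710. Worst-case = [16.710 - 1.543, 16.710 + 1.554] = [15.167, 18.264]. RSS = √0.518989 = 0.720.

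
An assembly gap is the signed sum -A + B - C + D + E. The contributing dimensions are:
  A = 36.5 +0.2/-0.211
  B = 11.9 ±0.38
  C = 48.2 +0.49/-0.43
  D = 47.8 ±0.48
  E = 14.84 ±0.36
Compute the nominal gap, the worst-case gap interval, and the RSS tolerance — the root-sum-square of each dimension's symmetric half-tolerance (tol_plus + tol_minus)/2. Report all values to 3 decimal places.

Stack each dimension's contribution:
  -A: nom -36.500 → Σnom=-36.500; wc +0.211/-0.200 → slack +0.211/-0.200; half-tol=0.206, Σhalf²=0.042230
  +B: nom +11.900 → Σnom=-24.600; wc +0.380/-0.380 → slack +0.591/-0.580; half-tol=0.380, Σhalf²=0.186630
  -C: nom -48.200 → Σnom=-72.800; wc +0.430/-0.490 → slack +1.021/-1.070; half-tol=0.460, Σhalf²=0.398230
  +D: nom +47.800 → Σnom=-25.000; wc +0.480/-0.480 → slack +1.501/-1.550; half-tol=0.480, Σhalf²=0.628630
  +E: nom +14.840 → Σnom=-10.160; wc +0.360/-0.360 → slack +1.861/-1.910; half-tol=0.360, Σhalf²=0.758230
Nominal = -10.160. Worst-case = [-10.160 - 1.910, -10.160 + 1.861] = [-12.070, -8.299]. RSS = √0.758230 = 0.871.

nominal=-10.160 wc=[-12.070,-8.299] rss=0.871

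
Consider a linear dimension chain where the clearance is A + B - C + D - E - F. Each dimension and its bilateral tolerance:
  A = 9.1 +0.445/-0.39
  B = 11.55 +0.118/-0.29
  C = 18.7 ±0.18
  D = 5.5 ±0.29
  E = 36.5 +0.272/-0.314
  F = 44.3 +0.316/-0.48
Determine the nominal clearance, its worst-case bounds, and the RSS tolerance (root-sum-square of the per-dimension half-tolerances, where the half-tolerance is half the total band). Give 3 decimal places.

Stack each dimension's contribution:
  +A: nom +9.100 → Σnom=9.100; wc +0.445/-0.390 → slack +0.445/-0.390; half-tol=0.417, Σhalf²=0.174306
  +B: nom +11.550 → Σnom=20.650; wc +0.118/-0.290 → slack +0.563/-0.680; half-tol=0.204, Σhalf²=0.215922
  -C: nom -18.700 → Σnom=1.950; wc +0.180/-0.180 → slack +0.743/-0.860; half-tol=0.180, Σhalf²=0.248322
  +D: nom +5.500 → Σnom=7.450; wc +0.290/-0.290 → slack +1.033/-1.150; half-tol=0.290, Σhalf²=0.332422
  -E: nom -36.500 → Σnom=-29.050; wc +0.314/-0.272 → slack +1.347/-1.422; half-tol=0.293, Σhalf²=0.418271
  -F: nom -44.300 → Σnom=-73.350; wc +0.480/-0.316 → slack +1.827/-1.738; half-tol=0.398, Σhalf²=0.576675
Nominal = -73.350. Worst-case = [-73.350 - 1.738, -73.350 + 1.827] = [-75.088, -71.523]. RSS = √0.576675 = 0.759.

nominal=-73.350 wc=[-75.088,-71.523] rss=0.759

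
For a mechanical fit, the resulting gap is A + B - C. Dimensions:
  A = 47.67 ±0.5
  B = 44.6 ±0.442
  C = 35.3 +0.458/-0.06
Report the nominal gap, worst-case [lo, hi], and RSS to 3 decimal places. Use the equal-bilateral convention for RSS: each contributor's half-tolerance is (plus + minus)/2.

Stack each dimension's contribution:
  +A: nom +47.670 → Σnom=47.670; wc +0.500/-0.500 → slack +0.500/-0.500; half-tol=0.500, Σhalf²=0.250000
  +B: nom +44.600 → Σnom=92.270; wc +0.442/-0.442 → slack +0.942/-0.942; half-tol=0.442, Σhalf²=0.445364
  -C: nom -35.300 → Σnom=56.970; wc +0.060/-0.458 → slack +1.002/-1.400; half-tol=0.259, Σhalf²=0.512445
Nominal = 56.970. Worst-case = [56.970 - 1.400, 56.970 + 1.002] = [55.570, 57.972]. RSS = √0.512445 = 0.716.

nominal=56.970 wc=[55.570,57.972] rss=0.716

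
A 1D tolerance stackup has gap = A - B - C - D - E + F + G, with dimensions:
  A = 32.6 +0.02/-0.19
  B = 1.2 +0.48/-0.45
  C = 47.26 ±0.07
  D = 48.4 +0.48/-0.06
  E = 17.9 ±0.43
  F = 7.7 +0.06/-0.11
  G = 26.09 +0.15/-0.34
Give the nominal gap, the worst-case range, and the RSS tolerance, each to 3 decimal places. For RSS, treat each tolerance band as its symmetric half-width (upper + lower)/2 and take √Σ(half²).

Stack each dimension's contribution:
  +A: nom +32.600 → Σnom=32.600; wc +0.020/-0.190 → slack +0.020/-0.190; half-tol=0.105, Σhalf²=0.011025
  -B: nom -1.200 → Σnom=31.400; wc +0.450/-0.480 → slack +0.470/-0.670; half-tol=0.465, Σhalf²=0.227250
  -C: nom -47.260 → Σnom=-15.860; wc +0.070/-0.070 → slack +0.540/-0.740; half-tol=0.070, Σhalf²=0.232150
  -D: nom -48.400 → Σnom=-64.260; wc +0.060/-0.480 → slack +0.600/-1.220; half-tol=0.270, Σhalf²=0.305050
  -E: nom -17.900 → Σnom=-82.160; wc +0.430/-0.430 → slack +1.030/-1.650; half-tol=0.430, Σhalf²=0.489950
  +F: nom +7.700 → Σnom=-74.460; wc +0.060/-0.110 → slack +1.090/-1.760; half-tol=0.085, Σhalf²=0.497175
  +G: nom +26.090 → Σnom=-48.370; wc +0.150/-0.340 → slack +1.240/-2.100; half-tol=0.245, Σhalf²=0.557200
Nominal = -48.370. Worst-case = [-48.370 - 2.100, -48.370 + 1.240] = [-50.470, -47.130]. RSS = √0.557200 = 0.746.

nominal=-48.370 wc=[-50.470,-47.130] rss=0.746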